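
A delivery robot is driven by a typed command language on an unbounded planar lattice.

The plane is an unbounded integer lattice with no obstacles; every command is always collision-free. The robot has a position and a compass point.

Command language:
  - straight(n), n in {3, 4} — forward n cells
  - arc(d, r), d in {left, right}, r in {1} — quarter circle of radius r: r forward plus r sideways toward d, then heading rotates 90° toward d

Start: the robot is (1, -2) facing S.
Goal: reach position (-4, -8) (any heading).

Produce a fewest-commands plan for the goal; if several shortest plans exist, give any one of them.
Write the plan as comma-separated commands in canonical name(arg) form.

start: (1, -2) facing S
[1] after arc(right, 1): (0, -3) facing W
[2] after straight(3): (-3, -3) facing W
[3] after arc(left, 1): (-4, -4) facing S
[4] after straight(4): (-4, -8) facing S
nothing shorter than 4 reaches the goal.

arc(right, 1), straight(3), arc(left, 1), straight(4)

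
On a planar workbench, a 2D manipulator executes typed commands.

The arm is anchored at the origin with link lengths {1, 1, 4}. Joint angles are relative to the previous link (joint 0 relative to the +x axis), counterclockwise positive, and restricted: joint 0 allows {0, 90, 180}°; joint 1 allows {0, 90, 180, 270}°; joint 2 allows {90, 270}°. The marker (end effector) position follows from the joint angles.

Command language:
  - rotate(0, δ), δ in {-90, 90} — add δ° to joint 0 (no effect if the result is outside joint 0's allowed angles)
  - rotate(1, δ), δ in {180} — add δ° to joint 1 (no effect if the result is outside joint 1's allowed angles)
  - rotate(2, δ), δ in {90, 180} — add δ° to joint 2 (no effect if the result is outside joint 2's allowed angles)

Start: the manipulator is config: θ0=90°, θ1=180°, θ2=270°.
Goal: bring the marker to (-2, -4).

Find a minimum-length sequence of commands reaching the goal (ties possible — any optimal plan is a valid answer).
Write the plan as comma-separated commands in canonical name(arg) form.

rotate(0, 90), rotate(2, 180), rotate(1, 180)

begin: config: θ0=90°, θ1=180°, θ2=270°
step 1 (rotate(0, 90)): config: θ0=180°, θ1=180°, θ2=270°
step 2 (rotate(2, 180)): config: θ0=180°, θ1=180°, θ2=90°
step 3 (rotate(1, 180)): config: θ0=180°, θ1=0°, θ2=90°
nothing shorter than 3 reaches the goal.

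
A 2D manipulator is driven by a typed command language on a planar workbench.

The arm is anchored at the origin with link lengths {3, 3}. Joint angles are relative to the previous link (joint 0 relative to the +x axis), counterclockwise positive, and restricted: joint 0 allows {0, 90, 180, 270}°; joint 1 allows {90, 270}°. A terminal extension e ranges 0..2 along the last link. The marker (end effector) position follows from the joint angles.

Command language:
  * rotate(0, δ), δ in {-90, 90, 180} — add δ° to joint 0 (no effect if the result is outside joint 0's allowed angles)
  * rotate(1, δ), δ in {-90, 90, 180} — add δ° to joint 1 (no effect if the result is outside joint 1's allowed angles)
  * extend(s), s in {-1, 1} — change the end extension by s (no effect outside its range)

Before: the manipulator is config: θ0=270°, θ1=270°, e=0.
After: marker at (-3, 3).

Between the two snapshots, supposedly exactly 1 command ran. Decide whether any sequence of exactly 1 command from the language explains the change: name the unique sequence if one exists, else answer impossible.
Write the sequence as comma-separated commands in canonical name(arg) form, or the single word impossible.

start: config: θ0=270°, θ1=270°, e=0
[1] after rotate(0, -90): config: θ0=180°, θ1=270°, e=0
uniquely the one of 8 1-step routes that fits.

rotate(0, -90)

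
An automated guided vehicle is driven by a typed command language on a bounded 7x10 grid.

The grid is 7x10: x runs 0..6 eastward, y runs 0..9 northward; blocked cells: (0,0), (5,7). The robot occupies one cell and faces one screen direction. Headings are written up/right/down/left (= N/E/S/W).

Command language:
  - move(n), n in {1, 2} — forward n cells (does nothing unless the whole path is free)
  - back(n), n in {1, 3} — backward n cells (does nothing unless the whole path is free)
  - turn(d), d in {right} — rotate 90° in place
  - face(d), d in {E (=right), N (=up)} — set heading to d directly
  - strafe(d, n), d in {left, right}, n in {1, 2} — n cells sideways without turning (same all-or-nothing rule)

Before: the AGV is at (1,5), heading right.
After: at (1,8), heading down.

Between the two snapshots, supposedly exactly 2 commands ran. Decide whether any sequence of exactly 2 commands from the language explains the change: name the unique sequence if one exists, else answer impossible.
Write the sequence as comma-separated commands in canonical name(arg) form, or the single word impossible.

turn(right), back(3)

key: cell and facing (now S) both changed — the 2 commands mix motion and turning
t0: at (1,5), heading right
1. turn(right) → at (1,5), heading down
2. back(3) → at (1,8), heading down
all 121 alternatives checked — unique.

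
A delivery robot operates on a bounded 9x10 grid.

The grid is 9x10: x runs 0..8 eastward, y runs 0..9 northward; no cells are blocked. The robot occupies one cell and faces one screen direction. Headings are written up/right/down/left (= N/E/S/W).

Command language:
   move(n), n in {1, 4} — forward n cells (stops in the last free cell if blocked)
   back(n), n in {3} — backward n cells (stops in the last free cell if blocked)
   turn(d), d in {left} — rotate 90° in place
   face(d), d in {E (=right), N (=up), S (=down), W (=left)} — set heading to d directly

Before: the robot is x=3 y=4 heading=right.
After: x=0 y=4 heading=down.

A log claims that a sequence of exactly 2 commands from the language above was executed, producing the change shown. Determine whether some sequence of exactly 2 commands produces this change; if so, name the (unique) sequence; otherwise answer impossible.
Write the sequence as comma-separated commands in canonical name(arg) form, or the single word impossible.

back(3), face(S)

key: running face(S) before back(3) would end elsewhere — order is forced
t0: x=3 y=4 heading=right
1. back(3) → x=0 y=4 heading=right
2. face(S) → x=0 y=4 heading=down
no rival 2-sequence matches.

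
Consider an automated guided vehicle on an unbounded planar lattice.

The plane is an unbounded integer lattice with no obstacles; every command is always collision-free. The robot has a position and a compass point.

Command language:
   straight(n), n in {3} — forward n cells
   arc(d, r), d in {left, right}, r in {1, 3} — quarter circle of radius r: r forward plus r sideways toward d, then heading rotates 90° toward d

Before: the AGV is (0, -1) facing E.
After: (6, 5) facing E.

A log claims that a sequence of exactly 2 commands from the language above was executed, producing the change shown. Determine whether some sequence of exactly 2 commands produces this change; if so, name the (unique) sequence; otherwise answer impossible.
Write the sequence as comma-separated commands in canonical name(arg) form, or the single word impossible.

arc(left, 3), arc(right, 3)

key: running arc(right, 3) before arc(left, 3) would end elsewhere — order is forced
start: (0, -1) facing E
1. arc(left, 3) → (3, 2) facing N
2. arc(right, 3) → (6, 5) facing E
uniquely the one of 25 2-step routes that fits.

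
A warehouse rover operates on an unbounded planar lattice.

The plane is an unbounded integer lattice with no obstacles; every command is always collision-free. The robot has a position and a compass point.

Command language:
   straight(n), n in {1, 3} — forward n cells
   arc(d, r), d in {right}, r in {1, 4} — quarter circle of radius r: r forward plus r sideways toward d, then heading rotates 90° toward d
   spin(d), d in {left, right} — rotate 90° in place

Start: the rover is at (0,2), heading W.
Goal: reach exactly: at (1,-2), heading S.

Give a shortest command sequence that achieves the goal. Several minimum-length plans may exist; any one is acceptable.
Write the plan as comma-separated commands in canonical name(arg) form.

from: at (0,2), heading W
1. spin(right) → at (0,2), heading N
2. spin(right) → at (0,2), heading E
3. arc(right, 1) → at (1,1), heading S
4. straight(3) → at (1,-2), heading S
minimal: 4 command(s), checked below 4.

spin(right), spin(right), arc(right, 1), straight(3)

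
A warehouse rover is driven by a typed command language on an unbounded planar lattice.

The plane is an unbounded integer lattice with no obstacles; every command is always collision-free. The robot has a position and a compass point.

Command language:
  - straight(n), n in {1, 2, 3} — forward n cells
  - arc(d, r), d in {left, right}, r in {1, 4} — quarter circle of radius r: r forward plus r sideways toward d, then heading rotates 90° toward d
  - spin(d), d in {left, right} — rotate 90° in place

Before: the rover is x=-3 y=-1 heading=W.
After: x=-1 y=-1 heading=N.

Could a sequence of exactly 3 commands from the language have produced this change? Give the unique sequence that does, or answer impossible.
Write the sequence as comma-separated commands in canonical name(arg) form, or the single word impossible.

key: cell and facing (now N) both changed — the 3 commands mix motion and turning
from: x=-3 y=-1 heading=W
t=1 spin(left) ⇒ x=-3 y=-1 heading=S
t=2 arc(left, 1) ⇒ x=-2 y=-2 heading=E
t=3 arc(left, 1) ⇒ x=-1 y=-1 heading=N
uniquely the one of 729 3-step routes that fits.

spin(left), arc(left, 1), arc(left, 1)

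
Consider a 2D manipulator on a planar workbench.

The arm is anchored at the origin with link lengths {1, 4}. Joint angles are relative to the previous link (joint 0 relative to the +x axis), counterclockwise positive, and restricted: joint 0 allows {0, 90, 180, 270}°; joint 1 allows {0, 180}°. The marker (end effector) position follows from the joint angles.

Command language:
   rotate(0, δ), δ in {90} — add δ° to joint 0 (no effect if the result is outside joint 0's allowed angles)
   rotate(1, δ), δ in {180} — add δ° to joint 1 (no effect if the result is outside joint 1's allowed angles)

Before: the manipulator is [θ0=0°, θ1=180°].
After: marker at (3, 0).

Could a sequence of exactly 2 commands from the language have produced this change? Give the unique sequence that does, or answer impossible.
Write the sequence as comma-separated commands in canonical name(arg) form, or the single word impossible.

rotate(0, 90), rotate(0, 90)

start: [θ0=0°, θ1=180°]
[1] after rotate(0, 90): [θ0=90°, θ1=180°]
[2] after rotate(0, 90): [θ0=180°, θ1=180°]
all 4 alternatives checked — unique.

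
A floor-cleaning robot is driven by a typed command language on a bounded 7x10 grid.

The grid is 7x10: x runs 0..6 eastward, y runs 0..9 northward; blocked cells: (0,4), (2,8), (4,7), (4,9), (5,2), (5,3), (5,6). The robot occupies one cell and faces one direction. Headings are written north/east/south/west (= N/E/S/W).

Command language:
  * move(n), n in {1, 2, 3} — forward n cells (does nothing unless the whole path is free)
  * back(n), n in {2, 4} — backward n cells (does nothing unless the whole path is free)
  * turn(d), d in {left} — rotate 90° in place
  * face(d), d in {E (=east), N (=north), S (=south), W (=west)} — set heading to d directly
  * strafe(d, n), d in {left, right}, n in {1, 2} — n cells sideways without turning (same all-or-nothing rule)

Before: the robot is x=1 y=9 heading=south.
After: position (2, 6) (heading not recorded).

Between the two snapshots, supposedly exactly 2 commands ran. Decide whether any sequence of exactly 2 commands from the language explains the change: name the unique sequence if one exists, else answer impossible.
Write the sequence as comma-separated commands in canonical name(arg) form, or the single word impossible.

key: order matters: swapping move(3) and strafe(left, 1) lands elsewhere
begin: x=1 y=9 heading=south
t=1 move(3) ⇒ x=1 y=6 heading=south
t=2 strafe(left, 1) ⇒ x=2 y=6 heading=south
no other 2-command option fits: unique.

move(3), strafe(left, 1)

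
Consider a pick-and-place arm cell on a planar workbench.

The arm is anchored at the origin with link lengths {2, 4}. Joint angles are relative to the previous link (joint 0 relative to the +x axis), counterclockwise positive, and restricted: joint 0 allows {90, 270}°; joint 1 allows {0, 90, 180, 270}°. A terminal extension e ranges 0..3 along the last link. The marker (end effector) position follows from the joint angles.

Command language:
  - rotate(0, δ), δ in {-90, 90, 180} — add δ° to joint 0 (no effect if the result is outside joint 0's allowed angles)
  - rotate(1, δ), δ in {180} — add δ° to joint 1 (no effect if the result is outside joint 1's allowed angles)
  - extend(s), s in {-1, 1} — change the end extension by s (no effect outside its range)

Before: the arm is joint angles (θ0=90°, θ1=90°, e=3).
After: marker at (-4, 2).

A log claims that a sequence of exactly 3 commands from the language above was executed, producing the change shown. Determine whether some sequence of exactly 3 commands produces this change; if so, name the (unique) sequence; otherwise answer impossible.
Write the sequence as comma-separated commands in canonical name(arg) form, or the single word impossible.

initial: joint angles (θ0=90°, θ1=90°, e=3)
step 1 (extend(-1)): joint angles (θ0=90°, θ1=90°, e=2)
step 2 (extend(-1)): joint angles (θ0=90°, θ1=90°, e=1)
step 3 (extend(-1)): joint angles (θ0=90°, θ1=90°, e=0)
uniquely the one of 216 3-step routes that fits.

extend(-1), extend(-1), extend(-1)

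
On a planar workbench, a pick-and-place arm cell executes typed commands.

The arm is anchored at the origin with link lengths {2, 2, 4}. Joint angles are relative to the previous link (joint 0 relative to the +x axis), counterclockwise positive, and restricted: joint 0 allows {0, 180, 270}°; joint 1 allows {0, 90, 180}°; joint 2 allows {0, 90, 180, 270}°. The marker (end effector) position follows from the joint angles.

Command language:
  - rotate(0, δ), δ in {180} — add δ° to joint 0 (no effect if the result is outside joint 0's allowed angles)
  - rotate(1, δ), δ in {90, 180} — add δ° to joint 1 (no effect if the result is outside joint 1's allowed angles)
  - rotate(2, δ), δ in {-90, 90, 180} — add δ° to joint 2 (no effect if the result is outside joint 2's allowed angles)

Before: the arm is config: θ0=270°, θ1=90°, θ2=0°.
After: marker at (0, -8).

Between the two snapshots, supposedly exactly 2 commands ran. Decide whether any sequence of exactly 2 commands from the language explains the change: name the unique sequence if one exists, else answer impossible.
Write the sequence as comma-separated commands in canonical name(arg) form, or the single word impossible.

key: running rotate(1, 180) before rotate(1, 90) would end elsewhere — order is forced
from: config: θ0=270°, θ1=90°, θ2=0°
t=1 rotate(1, 90) ⇒ config: θ0=270°, θ1=180°, θ2=0°
t=2 rotate(1, 180) ⇒ config: θ0=270°, θ1=0°, θ2=0°
no rival 2-sequence matches.

rotate(1, 90), rotate(1, 180)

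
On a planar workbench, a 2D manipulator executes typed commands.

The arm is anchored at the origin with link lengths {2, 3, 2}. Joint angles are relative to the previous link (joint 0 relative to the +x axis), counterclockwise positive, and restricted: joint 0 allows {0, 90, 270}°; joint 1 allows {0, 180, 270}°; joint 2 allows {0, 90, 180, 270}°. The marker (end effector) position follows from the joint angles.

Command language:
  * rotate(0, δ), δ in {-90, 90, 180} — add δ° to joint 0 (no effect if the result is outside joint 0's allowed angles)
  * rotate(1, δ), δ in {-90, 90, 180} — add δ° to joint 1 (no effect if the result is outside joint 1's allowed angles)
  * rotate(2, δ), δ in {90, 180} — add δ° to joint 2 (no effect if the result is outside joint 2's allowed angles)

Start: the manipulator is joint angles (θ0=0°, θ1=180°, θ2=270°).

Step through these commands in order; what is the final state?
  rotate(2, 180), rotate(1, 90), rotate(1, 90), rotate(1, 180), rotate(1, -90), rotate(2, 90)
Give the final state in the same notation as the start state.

joint angles (θ0=0°, θ1=180°, θ2=180°)

start: joint angles (θ0=0°, θ1=180°, θ2=270°)
1. rotate(2, 180) → joint angles (θ0=0°, θ1=180°, θ2=90°)
2. rotate(1, 90) → joint angles (θ0=0°, θ1=270°, θ2=90°)
3. rotate(1, 90) → joint angles (θ0=0°, θ1=0°, θ2=90°)
4. rotate(1, 180) → joint angles (θ0=0°, θ1=180°, θ2=90°)
5. rotate(1, -90) → joint angles (θ0=0°, θ1=180°, θ2=90°)
6. rotate(2, 90) → joint angles (θ0=0°, θ1=180°, θ2=180°)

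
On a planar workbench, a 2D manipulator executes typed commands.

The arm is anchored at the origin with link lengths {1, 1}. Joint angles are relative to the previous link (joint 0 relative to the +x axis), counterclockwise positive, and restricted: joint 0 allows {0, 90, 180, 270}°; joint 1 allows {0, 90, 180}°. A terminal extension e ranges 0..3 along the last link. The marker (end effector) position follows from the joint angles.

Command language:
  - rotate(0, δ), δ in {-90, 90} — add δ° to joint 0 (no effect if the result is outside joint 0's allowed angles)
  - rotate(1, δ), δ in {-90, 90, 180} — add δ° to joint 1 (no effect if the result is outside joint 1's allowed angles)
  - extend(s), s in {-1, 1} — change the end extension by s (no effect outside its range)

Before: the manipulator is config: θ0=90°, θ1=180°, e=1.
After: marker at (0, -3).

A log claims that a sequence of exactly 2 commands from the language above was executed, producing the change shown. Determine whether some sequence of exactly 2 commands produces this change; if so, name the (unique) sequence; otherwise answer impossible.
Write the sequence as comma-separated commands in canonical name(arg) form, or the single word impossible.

from: config: θ0=90°, θ1=180°, e=1
1. extend(1) → config: θ0=90°, θ1=180°, e=2
2. extend(1) → config: θ0=90°, θ1=180°, e=3
no other 2-command option fits: unique.

extend(1), extend(1)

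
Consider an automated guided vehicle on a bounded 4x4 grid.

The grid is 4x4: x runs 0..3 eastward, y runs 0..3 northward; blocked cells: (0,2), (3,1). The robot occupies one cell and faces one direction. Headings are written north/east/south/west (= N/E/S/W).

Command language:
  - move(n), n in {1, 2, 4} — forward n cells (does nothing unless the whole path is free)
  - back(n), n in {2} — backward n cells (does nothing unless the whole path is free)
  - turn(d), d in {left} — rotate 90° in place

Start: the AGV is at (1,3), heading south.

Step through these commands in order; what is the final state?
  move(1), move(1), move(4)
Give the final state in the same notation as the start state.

t0: at (1,3), heading south
1. move(1) → at (1,2), heading south
2. move(1) → at (1,1), heading south
3. move(4) → at (1,1), heading south

at (1,1), heading south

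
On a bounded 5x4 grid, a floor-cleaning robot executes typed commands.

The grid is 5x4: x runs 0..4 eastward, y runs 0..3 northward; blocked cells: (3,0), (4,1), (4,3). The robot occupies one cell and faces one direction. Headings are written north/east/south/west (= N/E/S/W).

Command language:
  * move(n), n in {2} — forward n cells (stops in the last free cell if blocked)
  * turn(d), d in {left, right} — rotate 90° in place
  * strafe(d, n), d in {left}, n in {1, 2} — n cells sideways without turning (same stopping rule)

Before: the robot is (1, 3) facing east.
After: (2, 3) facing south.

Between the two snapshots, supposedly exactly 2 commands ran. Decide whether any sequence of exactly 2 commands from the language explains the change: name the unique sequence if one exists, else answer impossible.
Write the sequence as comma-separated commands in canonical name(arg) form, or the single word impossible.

turn(right), strafe(left, 1)

key: position moved to (2,3) AND the heading swung to S — translation plus rotation needed
initial: (1, 3) facing east
step 1 (turn(right)): (1, 3) facing south
step 2 (strafe(left, 1)): (2, 3) facing south
no other 2-command option fits: unique.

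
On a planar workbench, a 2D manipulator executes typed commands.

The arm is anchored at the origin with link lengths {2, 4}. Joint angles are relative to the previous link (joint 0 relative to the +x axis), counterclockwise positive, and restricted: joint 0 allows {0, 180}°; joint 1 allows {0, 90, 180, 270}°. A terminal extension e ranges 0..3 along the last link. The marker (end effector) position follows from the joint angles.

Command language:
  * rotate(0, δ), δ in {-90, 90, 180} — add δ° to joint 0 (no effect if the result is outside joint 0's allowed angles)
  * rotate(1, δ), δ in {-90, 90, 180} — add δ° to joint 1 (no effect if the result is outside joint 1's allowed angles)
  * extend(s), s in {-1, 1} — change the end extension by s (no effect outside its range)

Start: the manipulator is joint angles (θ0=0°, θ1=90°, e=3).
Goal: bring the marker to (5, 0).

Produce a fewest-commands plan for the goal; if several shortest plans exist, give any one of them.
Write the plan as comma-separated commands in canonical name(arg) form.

t0: joint angles (θ0=0°, θ1=90°, e=3)
t=1 rotate(1, 90) ⇒ joint angles (θ0=0°, θ1=180°, e=3)
t=2 rotate(0, 180) ⇒ joint angles (θ0=180°, θ1=180°, e=3)
shorter routes all fall short; 2 is best.

rotate(1, 90), rotate(0, 180)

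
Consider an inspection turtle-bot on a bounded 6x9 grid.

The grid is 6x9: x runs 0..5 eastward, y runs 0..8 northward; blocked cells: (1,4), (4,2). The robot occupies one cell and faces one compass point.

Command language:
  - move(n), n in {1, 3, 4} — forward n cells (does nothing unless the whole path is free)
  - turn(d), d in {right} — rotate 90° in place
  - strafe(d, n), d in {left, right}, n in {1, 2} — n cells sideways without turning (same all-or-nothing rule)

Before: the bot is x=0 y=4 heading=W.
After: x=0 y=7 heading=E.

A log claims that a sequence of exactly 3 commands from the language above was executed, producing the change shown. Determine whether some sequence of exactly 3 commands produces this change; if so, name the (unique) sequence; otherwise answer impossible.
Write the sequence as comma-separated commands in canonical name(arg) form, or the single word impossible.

turn(right), move(3), turn(right)

key: position moved to (0,7) AND the heading swung to E — translation plus rotation needed
from: x=0 y=4 heading=W
t=1 turn(right) ⇒ x=0 y=4 heading=N
t=2 move(3) ⇒ x=0 y=7 heading=N
t=3 turn(right) ⇒ x=0 y=7 heading=E
no other 3-command option fits: unique.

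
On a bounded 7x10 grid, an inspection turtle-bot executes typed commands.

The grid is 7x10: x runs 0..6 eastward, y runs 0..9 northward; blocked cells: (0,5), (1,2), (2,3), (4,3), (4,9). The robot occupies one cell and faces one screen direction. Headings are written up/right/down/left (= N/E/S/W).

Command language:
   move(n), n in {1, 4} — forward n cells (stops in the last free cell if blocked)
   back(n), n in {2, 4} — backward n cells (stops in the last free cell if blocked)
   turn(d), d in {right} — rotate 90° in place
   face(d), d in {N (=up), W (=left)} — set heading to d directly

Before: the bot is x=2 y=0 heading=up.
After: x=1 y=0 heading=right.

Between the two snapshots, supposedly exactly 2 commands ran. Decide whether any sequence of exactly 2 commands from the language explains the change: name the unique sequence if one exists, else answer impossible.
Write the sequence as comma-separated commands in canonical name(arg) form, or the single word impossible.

all 49 sequences checked — none match.

impossible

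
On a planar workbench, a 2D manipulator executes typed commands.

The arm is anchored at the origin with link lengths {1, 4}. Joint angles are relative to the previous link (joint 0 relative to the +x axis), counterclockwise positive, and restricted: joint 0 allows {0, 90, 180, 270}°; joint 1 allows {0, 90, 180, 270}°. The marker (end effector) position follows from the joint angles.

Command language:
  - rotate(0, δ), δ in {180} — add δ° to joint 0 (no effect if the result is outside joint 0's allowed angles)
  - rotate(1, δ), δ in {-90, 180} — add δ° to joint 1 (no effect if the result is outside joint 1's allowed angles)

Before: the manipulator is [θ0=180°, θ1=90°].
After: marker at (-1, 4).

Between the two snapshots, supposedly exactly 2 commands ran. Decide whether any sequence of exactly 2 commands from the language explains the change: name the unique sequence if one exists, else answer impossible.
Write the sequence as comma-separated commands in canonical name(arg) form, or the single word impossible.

rotate(1, -90), rotate(1, -90)

initial: [θ0=180°, θ1=90°]
1. rotate(1, -90) → [θ0=180°, θ1=0°]
2. rotate(1, -90) → [θ0=180°, θ1=270°]
no rival 2-sequence matches.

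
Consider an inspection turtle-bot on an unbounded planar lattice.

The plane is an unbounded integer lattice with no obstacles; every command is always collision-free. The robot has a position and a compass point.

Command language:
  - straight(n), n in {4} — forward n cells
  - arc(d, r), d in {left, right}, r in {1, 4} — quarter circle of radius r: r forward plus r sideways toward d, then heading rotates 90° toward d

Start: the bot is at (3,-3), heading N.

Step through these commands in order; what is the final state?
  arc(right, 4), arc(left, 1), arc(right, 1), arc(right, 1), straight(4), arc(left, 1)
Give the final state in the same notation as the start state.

at (11,-3), heading E

from: at (3,-3), heading N
1. arc(right, 4) → at (7,1), heading E
2. arc(left, 1) → at (8,2), heading N
3. arc(right, 1) → at (9,3), heading E
4. arc(right, 1) → at (10,2), heading S
5. straight(4) → at (10,-2), heading S
6. arc(left, 1) → at (11,-3), heading E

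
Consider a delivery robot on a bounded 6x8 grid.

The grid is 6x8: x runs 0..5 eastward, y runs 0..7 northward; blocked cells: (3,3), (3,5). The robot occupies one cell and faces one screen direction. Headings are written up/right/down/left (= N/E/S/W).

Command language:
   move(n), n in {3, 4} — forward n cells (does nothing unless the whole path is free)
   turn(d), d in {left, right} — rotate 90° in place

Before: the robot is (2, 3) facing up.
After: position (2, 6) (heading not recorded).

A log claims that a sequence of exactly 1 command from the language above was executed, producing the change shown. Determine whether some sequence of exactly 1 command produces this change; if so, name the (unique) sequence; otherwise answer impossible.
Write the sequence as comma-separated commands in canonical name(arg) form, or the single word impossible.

t0: (2, 3) facing up
[1] after move(3): (2, 6) facing up
all 4 alternatives checked — unique.

move(3)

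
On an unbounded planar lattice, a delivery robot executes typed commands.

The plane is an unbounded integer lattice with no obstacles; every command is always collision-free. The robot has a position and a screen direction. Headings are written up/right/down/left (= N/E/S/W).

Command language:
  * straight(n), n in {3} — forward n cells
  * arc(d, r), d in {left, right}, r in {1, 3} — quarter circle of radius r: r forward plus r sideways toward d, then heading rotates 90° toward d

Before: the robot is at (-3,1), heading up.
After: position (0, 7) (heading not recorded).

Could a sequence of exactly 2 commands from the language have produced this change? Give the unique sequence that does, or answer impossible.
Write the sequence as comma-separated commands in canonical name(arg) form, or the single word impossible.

key: running arc(right, 3) before straight(3) would end elsewhere — order is forced
initial: at (-3,1), heading up
1. straight(3) → at (-3,4), heading up
2. arc(right, 3) → at (0,7), heading right
no other 2-command option fits: unique.

straight(3), arc(right, 3)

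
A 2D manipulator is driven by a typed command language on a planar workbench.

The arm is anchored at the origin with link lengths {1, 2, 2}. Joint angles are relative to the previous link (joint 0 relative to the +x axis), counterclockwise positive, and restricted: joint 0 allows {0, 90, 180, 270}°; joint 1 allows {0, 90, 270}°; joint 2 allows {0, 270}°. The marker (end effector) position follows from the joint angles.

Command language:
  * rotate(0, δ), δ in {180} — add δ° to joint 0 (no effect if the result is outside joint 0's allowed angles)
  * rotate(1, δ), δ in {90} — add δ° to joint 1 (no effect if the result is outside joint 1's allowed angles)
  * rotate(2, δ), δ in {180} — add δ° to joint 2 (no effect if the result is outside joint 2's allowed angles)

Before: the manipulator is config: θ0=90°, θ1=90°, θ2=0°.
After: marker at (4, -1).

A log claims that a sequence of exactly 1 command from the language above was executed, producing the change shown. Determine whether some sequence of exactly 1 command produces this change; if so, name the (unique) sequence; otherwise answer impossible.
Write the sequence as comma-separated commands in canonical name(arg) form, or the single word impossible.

rotate(0, 180)

from: config: θ0=90°, θ1=90°, θ2=0°
t=1 rotate(0, 180) ⇒ config: θ0=270°, θ1=90°, θ2=0°
no rival 1-sequence matches.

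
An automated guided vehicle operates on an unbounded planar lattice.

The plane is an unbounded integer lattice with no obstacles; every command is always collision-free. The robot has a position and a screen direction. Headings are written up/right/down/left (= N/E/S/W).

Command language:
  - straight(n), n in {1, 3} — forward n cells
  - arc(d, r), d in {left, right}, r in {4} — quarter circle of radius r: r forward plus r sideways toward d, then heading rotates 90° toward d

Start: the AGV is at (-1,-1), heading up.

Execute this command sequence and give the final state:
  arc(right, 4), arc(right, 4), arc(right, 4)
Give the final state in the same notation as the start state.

begin: at (-1,-1), heading up
[1] after arc(right, 4): at (3,3), heading right
[2] after arc(right, 4): at (7,-1), heading down
[3] after arc(right, 4): at (3,-5), heading left

at (3,-5), heading left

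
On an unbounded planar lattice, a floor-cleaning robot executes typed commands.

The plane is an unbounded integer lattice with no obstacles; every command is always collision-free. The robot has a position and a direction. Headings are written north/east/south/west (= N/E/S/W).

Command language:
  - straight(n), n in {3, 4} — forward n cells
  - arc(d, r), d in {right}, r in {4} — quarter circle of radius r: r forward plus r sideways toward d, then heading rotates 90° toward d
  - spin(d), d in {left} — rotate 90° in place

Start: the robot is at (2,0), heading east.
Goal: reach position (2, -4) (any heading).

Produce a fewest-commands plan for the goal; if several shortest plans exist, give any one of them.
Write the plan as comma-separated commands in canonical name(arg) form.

begin: at (2,0), heading east
step 1 (spin(left)): at (2,0), heading north
step 2 (spin(left)): at (2,0), heading west
step 3 (spin(left)): at (2,0), heading south
step 4 (straight(4)): at (2,-4), heading south
minimal: 4 command(s), checked below 4.

spin(left), spin(left), spin(left), straight(4)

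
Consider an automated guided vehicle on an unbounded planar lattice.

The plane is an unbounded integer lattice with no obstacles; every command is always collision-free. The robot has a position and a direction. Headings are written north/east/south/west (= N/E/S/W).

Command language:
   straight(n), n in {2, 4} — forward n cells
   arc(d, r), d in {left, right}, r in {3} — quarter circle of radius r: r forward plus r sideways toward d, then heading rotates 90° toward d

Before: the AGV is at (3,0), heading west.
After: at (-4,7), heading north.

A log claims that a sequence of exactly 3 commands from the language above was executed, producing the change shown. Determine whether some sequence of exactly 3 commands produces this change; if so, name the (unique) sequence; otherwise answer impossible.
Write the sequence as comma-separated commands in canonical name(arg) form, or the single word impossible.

straight(4), arc(right, 3), straight(4)

key: cell and facing (now N) both changed — the 3 commands mix motion and turning
begin: at (3,0), heading west
1. straight(4) → at (-1,0), heading west
2. arc(right, 3) → at (-4,3), heading north
3. straight(4) → at (-4,7), heading north
no other 3-command option fits: unique.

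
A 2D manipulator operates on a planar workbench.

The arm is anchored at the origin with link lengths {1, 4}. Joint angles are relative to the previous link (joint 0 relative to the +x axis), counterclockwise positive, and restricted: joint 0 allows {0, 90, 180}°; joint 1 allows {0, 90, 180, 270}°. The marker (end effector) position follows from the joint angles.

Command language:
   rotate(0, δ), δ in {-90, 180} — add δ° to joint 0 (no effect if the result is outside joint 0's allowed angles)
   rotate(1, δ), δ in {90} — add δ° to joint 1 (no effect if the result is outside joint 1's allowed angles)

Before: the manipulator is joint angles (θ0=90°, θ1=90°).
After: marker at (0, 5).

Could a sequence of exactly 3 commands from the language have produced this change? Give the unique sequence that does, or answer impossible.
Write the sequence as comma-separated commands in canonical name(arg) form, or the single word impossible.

rotate(1, 90), rotate(1, 90), rotate(1, 90)

t0: joint angles (θ0=90°, θ1=90°)
step 1 (rotate(1, 90)): joint angles (θ0=90°, θ1=180°)
step 2 (rotate(1, 90)): joint angles (θ0=90°, θ1=270°)
step 3 (rotate(1, 90)): joint angles (θ0=90°, θ1=0°)
no rival 3-sequence matches.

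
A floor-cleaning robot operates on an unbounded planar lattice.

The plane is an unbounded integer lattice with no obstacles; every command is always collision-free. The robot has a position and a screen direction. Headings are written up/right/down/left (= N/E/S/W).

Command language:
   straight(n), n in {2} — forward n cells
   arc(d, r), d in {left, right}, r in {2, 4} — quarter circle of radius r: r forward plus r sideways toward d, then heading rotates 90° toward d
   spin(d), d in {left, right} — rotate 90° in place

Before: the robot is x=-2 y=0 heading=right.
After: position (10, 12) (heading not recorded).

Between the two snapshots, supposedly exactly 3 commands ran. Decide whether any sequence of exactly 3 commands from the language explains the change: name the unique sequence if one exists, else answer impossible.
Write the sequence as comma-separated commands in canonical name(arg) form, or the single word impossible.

arc(left, 4), arc(right, 4), arc(left, 4)

begin: x=-2 y=0 heading=right
step 1 (arc(left, 4)): x=2 y=4 heading=up
step 2 (arc(right, 4)): x=6 y=8 heading=right
step 3 (arc(left, 4)): x=10 y=12 heading=up
uniquely the one of 343 3-step routes that fits.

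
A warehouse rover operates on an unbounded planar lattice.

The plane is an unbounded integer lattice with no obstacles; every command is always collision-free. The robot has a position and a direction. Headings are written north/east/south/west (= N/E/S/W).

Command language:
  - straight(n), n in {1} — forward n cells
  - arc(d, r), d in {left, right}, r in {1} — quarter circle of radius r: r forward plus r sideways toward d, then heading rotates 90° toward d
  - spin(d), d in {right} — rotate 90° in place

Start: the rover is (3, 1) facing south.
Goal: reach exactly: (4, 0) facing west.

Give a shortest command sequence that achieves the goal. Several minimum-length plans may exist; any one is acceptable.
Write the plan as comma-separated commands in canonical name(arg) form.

start: (3, 1) facing south
step 1 (arc(left, 1)): (4, 0) facing east
step 2 (spin(right)): (4, 0) facing south
step 3 (spin(right)): (4, 0) facing west
minimal: 3 command(s), checked below 3.

arc(left, 1), spin(right), spin(right)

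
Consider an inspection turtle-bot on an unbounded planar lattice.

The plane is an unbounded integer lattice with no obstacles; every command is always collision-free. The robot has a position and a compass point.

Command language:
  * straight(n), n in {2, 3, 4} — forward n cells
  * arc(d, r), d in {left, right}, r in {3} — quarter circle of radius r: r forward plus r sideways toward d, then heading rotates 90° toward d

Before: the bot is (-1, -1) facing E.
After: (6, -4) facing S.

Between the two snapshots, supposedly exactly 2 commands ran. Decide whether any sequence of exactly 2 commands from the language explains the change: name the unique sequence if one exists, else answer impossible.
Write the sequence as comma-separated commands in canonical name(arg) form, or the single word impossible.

key: running arc(right, 3) before straight(4) would end elsewhere — order is forced
from: (-1, -1) facing E
[1] after straight(4): (3, -1) facing E
[2] after arc(right, 3): (6, -4) facing S
no rival 2-sequence matches.

straight(4), arc(right, 3)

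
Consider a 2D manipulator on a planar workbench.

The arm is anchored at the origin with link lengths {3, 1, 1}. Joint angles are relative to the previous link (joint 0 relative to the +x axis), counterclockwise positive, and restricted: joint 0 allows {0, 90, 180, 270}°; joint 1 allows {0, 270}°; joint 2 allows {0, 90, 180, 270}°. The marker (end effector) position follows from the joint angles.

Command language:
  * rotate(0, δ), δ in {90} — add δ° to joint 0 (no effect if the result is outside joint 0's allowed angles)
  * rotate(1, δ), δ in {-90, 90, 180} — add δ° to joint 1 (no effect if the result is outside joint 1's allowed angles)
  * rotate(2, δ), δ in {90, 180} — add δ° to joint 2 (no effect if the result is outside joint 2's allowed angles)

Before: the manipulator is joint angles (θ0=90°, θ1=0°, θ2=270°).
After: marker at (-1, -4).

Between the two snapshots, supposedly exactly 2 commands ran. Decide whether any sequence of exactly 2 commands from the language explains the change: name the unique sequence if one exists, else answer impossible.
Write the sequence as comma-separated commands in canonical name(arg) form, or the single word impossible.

from: joint angles (θ0=90°, θ1=0°, θ2=270°)
step 1 (rotate(0, 90)): joint angles (θ0=180°, θ1=0°, θ2=270°)
step 2 (rotate(0, 90)): joint angles (θ0=270°, θ1=0°, θ2=270°)
all 36 alternatives checked — unique.

rotate(0, 90), rotate(0, 90)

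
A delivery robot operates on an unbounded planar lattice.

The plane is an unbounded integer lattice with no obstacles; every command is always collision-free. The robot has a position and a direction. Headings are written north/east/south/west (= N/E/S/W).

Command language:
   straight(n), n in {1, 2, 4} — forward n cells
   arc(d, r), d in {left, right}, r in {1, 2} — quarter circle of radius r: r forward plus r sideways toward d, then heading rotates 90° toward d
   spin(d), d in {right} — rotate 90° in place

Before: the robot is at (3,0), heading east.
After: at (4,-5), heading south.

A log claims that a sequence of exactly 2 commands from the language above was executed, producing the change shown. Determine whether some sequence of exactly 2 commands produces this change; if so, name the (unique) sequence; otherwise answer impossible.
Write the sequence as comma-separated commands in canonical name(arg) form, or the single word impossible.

key: order matters: swapping arc(right, 1) and straight(4) lands elsewhere
from: at (3,0), heading east
t=1 arc(right, 1) ⇒ at (4,-1), heading south
t=2 straight(4) ⇒ at (4,-5), heading south
no other 2-command option fits: unique.

arc(right, 1), straight(4)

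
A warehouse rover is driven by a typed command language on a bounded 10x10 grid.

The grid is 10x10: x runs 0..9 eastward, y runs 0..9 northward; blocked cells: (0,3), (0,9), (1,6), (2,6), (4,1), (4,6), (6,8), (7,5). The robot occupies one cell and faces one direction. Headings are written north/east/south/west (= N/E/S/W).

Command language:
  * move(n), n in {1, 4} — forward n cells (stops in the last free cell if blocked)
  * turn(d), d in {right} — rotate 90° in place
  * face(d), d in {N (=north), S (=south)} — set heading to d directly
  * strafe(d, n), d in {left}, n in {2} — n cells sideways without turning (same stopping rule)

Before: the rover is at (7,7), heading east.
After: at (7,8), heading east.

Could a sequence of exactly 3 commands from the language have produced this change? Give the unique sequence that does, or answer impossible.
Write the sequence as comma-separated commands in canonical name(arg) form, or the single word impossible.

face(N), move(1), turn(right)

key: heading stays E — rotations cancel among the 3 commands
from: at (7,7), heading east
t=1 face(N) ⇒ at (7,7), heading north
t=2 move(1) ⇒ at (7,8), heading north
t=3 turn(right) ⇒ at (7,8), heading east
uniquely the one of 216 3-step routes that fits.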